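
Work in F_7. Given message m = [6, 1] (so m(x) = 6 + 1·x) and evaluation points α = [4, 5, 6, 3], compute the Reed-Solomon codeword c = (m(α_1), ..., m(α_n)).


c = [3, 4, 5, 2]

Message polynomial: m(x) = 6 + 1·x (mod 7).
For each evaluation point α_i, compute m(α_i) mod 7:
  α_1 = 4: Horner steps 1 → 3, so m(4) = 3.
  α_2 = 5: Horner steps 1 → 4, so m(5) = 4.
  α_3 = 6: Horner steps 1 → 5, so m(6) = 5.
  α_4 = 3: Horner steps 1 → 2, so m(3) = 2.
Codeword c = [3, 4, 5, 2] ∈ F_7^4.


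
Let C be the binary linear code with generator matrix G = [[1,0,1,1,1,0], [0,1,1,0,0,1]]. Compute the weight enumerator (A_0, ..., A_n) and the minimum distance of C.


Weight distribution: A_0 = 1, A_3 = 1, A_4 = 1, A_5 = 1. Minimum distance d = 3.

Enumerate all 2^2 = 4 messages m ∈ F_2^2.
For each, compute codeword c = mG in F_2^6, then tally its weight.
  m = 00 → c = 000000, weight = 0.
  m = 10 → c = 101110, weight = 4.
  m = 01 → c = 011001, weight = 3.
  m = 11 → c = 110111, weight = 5.
Tally weights:
  weight 0: 1 codewords.
  weight 3: 1 codewords.
  weight 4: 1 codewords.
  weight 5: 1 codewords.
Minimum distance d = smallest w > 0 with A_w > 0 = 3.
Sanity: Σ A_w = 4 = 2^2 = 4 ✓.


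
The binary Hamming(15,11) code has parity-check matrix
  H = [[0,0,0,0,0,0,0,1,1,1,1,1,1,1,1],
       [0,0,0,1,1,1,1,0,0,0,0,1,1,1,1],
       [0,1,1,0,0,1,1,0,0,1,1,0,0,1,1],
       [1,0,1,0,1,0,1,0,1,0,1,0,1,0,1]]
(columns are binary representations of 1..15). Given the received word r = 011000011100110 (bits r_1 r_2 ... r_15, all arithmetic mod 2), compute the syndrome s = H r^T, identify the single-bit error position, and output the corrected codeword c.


s = (1, 0, 0, 1)^T, error position = 9, corrected codeword c = 011000010100110

Compute s = H r^T mod 2 one row at a time:
  s_1 = 1 + 1 + 1 + 0 + 0 + 1 + 1 + 0 = 5 ≡ 1 (mod 2).
  s_2 = 0 + 0 + 0 + 0 + 0 + 1 + 1 + 0 = 2 ≡ 0 (mod 2).
  s_3 = 1 + 1 + 0 + 0 + 1 + 0 + 1 + 0 = 4 ≡ 0 (mod 2).
  s_4 = 0 + 1 + 0 + 0 + 1 + 0 + 1 + 0 = 3 ≡ 1 (mod 2).
s = (1, 0, 0, 1)^T — this equals column 9 of H (binary 1001), so error is at position 9.
Correct: flip bit 9 of r = 011000011100110 to get c = 011000010100110.


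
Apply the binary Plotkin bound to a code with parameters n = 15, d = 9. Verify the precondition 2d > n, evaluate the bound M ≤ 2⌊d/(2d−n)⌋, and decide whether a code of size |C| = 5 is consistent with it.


Plotkin bound M ≤ 6; given |C| = 5 ≤ bound (satisfied).

Check applicability: 2d = 18, n = 15.
2d − n = 3 > 0, so Plotkin applies.
Compute d/(2d−n) = 9/3 ≈ 3.0000.
⌊d/(2d−n)⌋ = 3.
Plotkin bound: M ≤ 2·3 = 6.
Given |C| = 5, check: satisfied.
This |C| is below the Plotkin bound.


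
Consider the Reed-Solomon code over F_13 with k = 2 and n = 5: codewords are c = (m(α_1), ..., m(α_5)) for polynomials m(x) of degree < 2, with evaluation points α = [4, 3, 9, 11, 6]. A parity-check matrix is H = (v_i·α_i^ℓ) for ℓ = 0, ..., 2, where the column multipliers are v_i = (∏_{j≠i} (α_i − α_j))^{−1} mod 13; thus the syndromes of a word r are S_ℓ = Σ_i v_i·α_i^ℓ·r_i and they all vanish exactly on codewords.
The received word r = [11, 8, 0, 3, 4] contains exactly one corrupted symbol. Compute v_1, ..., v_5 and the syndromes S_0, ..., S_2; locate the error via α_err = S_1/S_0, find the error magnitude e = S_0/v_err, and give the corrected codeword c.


S = (10, 6, 1), error at position 4, error magnitude e = 10, c = [11, 8, 0, 6, 4].

Step 1: column multipliers v_i = (∏_{j≠i}(α_i − α_j))^{−1} mod 13.
  i = 1 (α = 4): (4−3)(4−9)(4−11)(4−6) = 1·(−5)·(−7)·(−2) = −70 ≡ 8, so v_1 = 8^{−1} = 5 (mod 13).
  i = 2 (α = 3): (3−4)(3−9)(3−11)(3−6) = (−1)·(−6)·(−8)·(−3) = 144 ≡ 1, so v_2 = 1^{−1} = 1 (mod 13).
  i = 3 (α = 9): (9−4)(9−3)(9−11)(9−6) = 5·6·(−2)·3 = −180 ≡ 2, so v_3 = 2^{−1} = 7 (mod 13).
  i = 4 (α = 11): (11−4)(11−3)(11−9)(11−6) = 7·8·2·5 = 560 ≡ 1, so v_4 = 1^{−1} = 1 (mod 13).
  i = 5 (α = 6): (6−4)(6−3)(6−9)(6−11) = 2·3·(−3)·(−5) = 90 ≡ 12, so v_5 = 12^{−1} = 12 (mod 13).
  v = [5, 1, 7, 1, 12].
Step 2: syndromes of r = [11, 8, 0, 3, 4] (all sums mod 13).
  S_0 = Σ v_i r_i = 5·11 + 1·8 + 7·0 + 1·3 + 12·4 = 114 ≡ 10.
  S_1 = Σ v_i α_i r_i = 5·4·11 + 1·3·8 + 7·9·0 + 1·11·3 + 12·6·4 = 565 ≡ 6.
  α_i^2 mod 13 = [3, 9, 3, 4, 10].
  S_2 = Σ v_i α_i^2 r_i = 5·3·11 + 1·9·8 + 7·3·0 + 1·4·3 + 12·10·4 = 729 ≡ 1.
  S = (10, 6, 1) ≠ 0, so r is not a codeword (an error is present).
Step 3: locate the error. For a single error e at position i, S_ℓ = v_i·e·α_i^ℓ, so α_err = S_1/S_0.
  S_0^{−1} = 10^{−1} = 4 (mod 13), so α_err = 6·4 = 24 ≡ 11 = α_4. Error position i = 4.
  Consistency check: S_2/S_1 = 1·11 = 11 ≡ 11 = α_err ✓ (single-error assumption holds).
Step 4: error magnitude e = S_0/v_4 = S_0·∏_{j≠4}(α_4 − α_j) = 10·1 = 10 ≡ 10 (mod 13).
Step 5: correct position 4: c_4 = r_4 − e = 3 − 10 ≡ 6 (mod 13). Hence c = [11, 8, 0, 6, 4].
  Check: interpolating c through the α_i gives m(x) = 12 + 3·x (degree < 2) with m(α_i) = c_i for every i, so c is indeed a codeword.


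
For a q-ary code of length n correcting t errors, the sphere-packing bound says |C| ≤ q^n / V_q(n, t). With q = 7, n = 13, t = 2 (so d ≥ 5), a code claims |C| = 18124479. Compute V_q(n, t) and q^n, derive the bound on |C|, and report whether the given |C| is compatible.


V_q(n, t) = 2887, q^n = 96889010407, Hamming bound = 33560446, |C| = 18124479 ≤ bound (satisfied).

Step 1: Compute V_q(n, t) = Σ_{j=0}^2 C(n, j) (q−1)^j.
  j = 0: C(13,0)·(6)^0 = 1·1 = 1.
  j = 1: C(13,1)·(6)^1 = 13·6 = 78.
  j = 2: C(13,2)·(6)^2 = 78·36 = 2808.
  V_q(n, t) = 1 + 78 + 2808 = 2887.
Step 2: q^n = 7^13 = 96889010407.
Step 3: Hamming bound ⌊q^n / V_q(n,t)⌋ = ⌊96889010407/2887⌋ = 33560446.
Step 4: Compare |C| = 18124479 to 33560446: satisfied.
The claimed |C| lies below the Hamming bound.


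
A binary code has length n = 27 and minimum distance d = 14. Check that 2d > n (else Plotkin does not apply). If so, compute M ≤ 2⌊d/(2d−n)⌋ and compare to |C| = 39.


Plotkin bound M ≤ 28; given |C| = 39 > bound (violated).

Check applicability: 2d = 28, n = 27.
2d − n = 1 > 0, so Plotkin applies.
Compute d/(2d−n) = 14/1 ≈ 14.0000.
⌊d/(2d−n)⌋ = 14.
Plotkin bound: M ≤ 2·14 = 28.
Given |C| = 39, check: VIOLATED.
This |C| is above the Plotkin bound, so no binary code with n = 27, d = 14 and 39 codewords exists.


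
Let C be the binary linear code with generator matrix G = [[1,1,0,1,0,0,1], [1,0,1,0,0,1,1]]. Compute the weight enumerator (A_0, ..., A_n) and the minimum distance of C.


Weight distribution: A_0 = 1, A_4 = 3. Minimum distance d = 4.

Enumerate all 2^2 = 4 messages m ∈ F_2^2.
For each, compute codeword c = mG in F_2^7, then tally its weight.
  m = 00 → c = 0000000, weight = 0.
  m = 10 → c = 1101001, weight = 4.
  m = 01 → c = 1010011, weight = 4.
  m = 11 → c = 0111010, weight = 4.
Tally weights:
  weight 0: 1 codewords.
  weight 4: 3 codewords.
Minimum distance d = smallest w > 0 with A_w > 0 = 4.
Sanity: Σ A_w = 4 = 2^2 = 4 ✓.


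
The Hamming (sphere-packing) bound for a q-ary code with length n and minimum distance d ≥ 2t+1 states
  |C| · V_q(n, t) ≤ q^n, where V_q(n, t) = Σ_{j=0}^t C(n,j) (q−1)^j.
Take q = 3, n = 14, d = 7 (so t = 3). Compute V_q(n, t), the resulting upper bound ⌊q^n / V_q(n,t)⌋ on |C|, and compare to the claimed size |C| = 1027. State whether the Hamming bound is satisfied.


V_q(n, t) = 3305, q^n = 4782969, Hamming bound = 1447, |C| = 1027 ≤ bound (satisfied).

Step 1: Compute V_q(n, t) = Σ_{j=0}^3 C(n, j) (q−1)^j.
  j = 0: C(14,0)·(2)^0 = 1·1 = 1.
  j = 1: C(14,1)·(2)^1 = 14·2 = 28.
  j = 2: C(14,2)·(2)^2 = 91·4 = 364.
  j = 3: C(14,3)·(2)^3 = 364·8 = 2912.
  V_q(n, t) = 1 + 28 + 364 + 2912 = 3305.
Step 2: q^n = 3^14 = 4782969.
Step 3: Hamming bound ⌊q^n / V_q(n,t)⌋ = ⌊4782969/3305⌋ = 1447.
Step 4: Compare |C| = 1027 to 1447: satisfied.
The claimed |C| lies below the Hamming bound.


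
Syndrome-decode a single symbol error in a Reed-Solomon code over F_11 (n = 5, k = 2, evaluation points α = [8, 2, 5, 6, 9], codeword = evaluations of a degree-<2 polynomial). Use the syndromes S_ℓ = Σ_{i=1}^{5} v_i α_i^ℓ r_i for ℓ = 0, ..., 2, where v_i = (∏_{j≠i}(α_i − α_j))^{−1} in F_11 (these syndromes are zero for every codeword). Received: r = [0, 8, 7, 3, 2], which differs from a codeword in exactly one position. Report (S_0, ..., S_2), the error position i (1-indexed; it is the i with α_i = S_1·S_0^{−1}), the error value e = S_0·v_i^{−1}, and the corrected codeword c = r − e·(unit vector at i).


S = (2, 5, 7), error at position 1, error magnitude e = 5, c = [6, 8, 7, 3, 2].

Step 1: column multipliers v_i = (∏_{j≠i}(α_i − α_j))^{−1} mod 11.
  i = 1 (α = 8): (8−2)(8−5)(8−6)(8−9) = 6·3·2·(−1) = −36 ≡ 8, so v_1 = 8^{−1} = 7 (mod 11).
  i = 2 (α = 2): (2−8)(2−5)(2−6)(2−9) = (−6)·(−3)·(−4)·(−7) = 504 ≡ 9, so v_2 = 9^{−1} = 5 (mod 11).
  i = 3 (α = 5): (5−8)(5−2)(5−6)(5−9) = (−3)·3·(−1)·(−4) = −36 ≡ 8, so v_3 = 8^{−1} = 7 (mod 11).
  i = 4 (α = 6): (6−8)(6−2)(6−5)(6−9) = (−2)·4·1·(−3) = 24 ≡ 2, so v_4 = 2^{−1} = 6 (mod 11).
  i = 5 (α = 9): (9−8)(9−2)(9−5)(9−6) = 1·7·4·3 = 84 ≡ 7, so v_5 = 7^{−1} = 8 (mod 11).
  v = [7, 5, 7, 6, 8].
Step 2: syndromes of r = [0, 8, 7, 3, 2] (all sums mod 11).
  S_0 = Σ v_i r_i = 7·0 + 5·8 + 7·7 + 6·3 + 8·2 = 123 ≡ 2.
  S_1 = Σ v_i α_i r_i = 7·8·0 + 5·2·8 + 7·5·7 + 6·6·3 + 8·9·2 = 577 ≡ 5.
  α_i^2 mod 11 = [9, 4, 3, 3, 4].
  S_2 = Σ v_i α_i^2 r_i = 7·9·0 + 5·4·8 + 7·3·7 + 6·3·3 + 8·4·2 = 425 ≡ 7.
  S = (2, 5, 7) ≠ 0, so r is not a codeword (an error is present).
Step 3: locate the error. For a single error e at position i, S_ℓ = v_i·e·α_i^ℓ, so α_err = S_1/S_0.
  S_0^{−1} = 2^{−1} = 6 (mod 11), so α_err = 5·6 = 30 ≡ 8 = α_1. Error position i = 1.
  Consistency check: S_2/S_1 = 7·9 = 63 ≡ 8 = α_err ✓ (single-error assumption holds).
Step 4: error magnitude e = S_0/v_1 = S_0·∏_{j≠1}(α_1 − α_j) = 2·8 = 16 ≡ 5 (mod 11).
Step 5: correct position 1: c_1 = r_1 − e = 0 − 5 ≡ 6 (mod 11). Hence c = [6, 8, 7, 3, 2].
  Check: interpolating c through the α_i gives m(x) = 5 + 7·x (degree < 2) with m(α_i) = c_i for every i, so c is indeed a codeword.


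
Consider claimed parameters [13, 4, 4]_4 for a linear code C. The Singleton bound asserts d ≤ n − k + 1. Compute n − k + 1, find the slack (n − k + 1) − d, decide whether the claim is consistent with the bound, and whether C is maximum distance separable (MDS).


Singleton RHS = n − k + 1 = 10, slack = 6, bound satisfied, not MDS.

Singleton bound: d ≤ n − k + 1.
Here n = 13, k = 4, so n − k + 1 = 10.
Given d = 4, check d ≤ 10: YES.
Slack = (n − k + 1) − d = 6.
The code is NOT MDS (slack = 6 > 0).
Description: the claimed parameters are [13, 4, 4]_4; such a code would be non-MDS.


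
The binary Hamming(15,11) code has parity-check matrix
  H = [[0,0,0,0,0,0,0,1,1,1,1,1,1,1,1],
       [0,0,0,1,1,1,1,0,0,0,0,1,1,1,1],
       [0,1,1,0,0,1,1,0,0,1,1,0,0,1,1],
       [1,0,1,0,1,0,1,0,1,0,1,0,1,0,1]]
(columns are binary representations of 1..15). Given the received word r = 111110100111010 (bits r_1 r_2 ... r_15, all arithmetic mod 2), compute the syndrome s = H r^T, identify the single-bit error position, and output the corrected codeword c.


s = (0, 1, 0, 1)^T, error position = 5, corrected codeword c = 111100100111010

Compute s = H r^T mod 2 one row at a time:
  s_1 = 0 + 0 + 1 + 1 + 1 + 0 + 1 + 0 = 4 ≡ 0 (mod 2).
  s_2 = 1 + 1 + 0 + 1 + 1 + 0 + 1 + 0 = 5 ≡ 1 (mod 2).
  s_3 = 1 + 1 + 0 + 1 + 1 + 1 + 1 + 0 = 6 ≡ 0 (mod 2).
  s_4 = 1 + 1 + 1 + 1 + 0 + 1 + 0 + 0 = 5 ≡ 1 (mod 2).
s = (0, 1, 0, 1)^T — this equals column 5 of H (binary 0101), so error is at position 5.
Correct: flip bit 5 of r = 111110100111010 to get c = 111100100111010.


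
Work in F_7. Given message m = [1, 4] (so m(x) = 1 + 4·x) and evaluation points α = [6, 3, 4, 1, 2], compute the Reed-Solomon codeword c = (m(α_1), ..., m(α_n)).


c = [4, 6, 3, 5, 2]

Message polynomial: m(x) = 1 + 4·x (mod 7).
For each evaluation point α_i, compute m(α_i) mod 7:
  α_1 = 6: Horner steps 4 → 4, so m(6) = 4.
  α_2 = 3: Horner steps 4 → 6, so m(3) = 6.
  α_3 = 4: Horner steps 4 → 3, so m(4) = 3.
  α_4 = 1: Horner steps 4 → 5, so m(1) = 5.
  α_5 = 2: Horner steps 4 → 2, so m(2) = 2.
Codeword c = [4, 6, 3, 5, 2] ∈ F_7^5.


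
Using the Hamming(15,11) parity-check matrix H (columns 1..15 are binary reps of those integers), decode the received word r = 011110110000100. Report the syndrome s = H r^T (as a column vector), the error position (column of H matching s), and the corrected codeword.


s = (0, 0, 1, 0)^T, error position = 2, corrected codeword c = 001110110000100

Compute s = H r^T mod 2 one row at a time:
  s_1 = 1 + 0 + 0 + 0 + 0 + 1 + 0 + 0 = 2 ≡ 0 (mod 2).
  s_2 = 1 + 1 + 0 + 1 + 0 + 1 + 0 + 0 = 4 ≡ 0 (mod 2).
  s_3 = 1 + 1 + 0 + 1 + 0 + 0 + 0 + 0 = 3 ≡ 1 (mod 2).
  s_4 = 0 + 1 + 1 + 1 + 0 + 0 + 1 + 0 = 4 ≡ 0 (mod 2).
s = (0, 0, 1, 0)^T — this equals column 2 of H (binary 0010), so error is at position 2.
Correct: flip bit 2 of r = 011110110000100 to get c = 001110110000100.


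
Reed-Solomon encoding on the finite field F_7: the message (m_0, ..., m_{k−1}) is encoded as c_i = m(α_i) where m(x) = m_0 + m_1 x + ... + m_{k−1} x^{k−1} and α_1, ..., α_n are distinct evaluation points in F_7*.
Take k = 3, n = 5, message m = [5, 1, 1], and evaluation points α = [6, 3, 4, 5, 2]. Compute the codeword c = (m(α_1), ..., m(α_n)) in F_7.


c = [5, 3, 4, 0, 4]

Message polynomial: m(x) = 5 + 1·x + 1·x^2 (mod 7).
For each evaluation point α_i, compute m(α_i) mod 7:
  α_1 = 6: Horner steps 1 → 0 → 5, so m(6) = 5.
  α_2 = 3: Horner steps 1 → 4 → 3, so m(3) = 3.
  α_3 = 4: Horner steps 1 → 5 → 4, so m(4) = 4.
  α_4 = 5: Horner steps 1 → 6 → 0, so m(5) = 0.
  α_5 = 2: Horner steps 1 → 3 → 4, so m(2) = 4.
Codeword c = [5, 3, 4, 0, 4] ∈ F_7^5.


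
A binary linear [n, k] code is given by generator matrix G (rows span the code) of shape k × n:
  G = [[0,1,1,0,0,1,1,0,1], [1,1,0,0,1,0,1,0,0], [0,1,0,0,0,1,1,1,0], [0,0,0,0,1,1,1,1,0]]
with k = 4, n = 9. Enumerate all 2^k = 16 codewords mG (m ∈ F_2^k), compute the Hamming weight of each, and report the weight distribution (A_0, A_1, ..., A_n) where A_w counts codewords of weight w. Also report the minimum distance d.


Weight distribution: A_0 = 1, A_2 = 2, A_3 = 1, A_4 = 5, A_5 = 6, A_7 = 1. Minimum distance d = 2.

Enumerate all 2^4 = 16 messages m ∈ F_2^4.
For each, compute codeword c = mG in F_2^9, then tally its weight.
  m = 0000 → c = 000000000, weight = 0.
  m = 1000 → c = 011001101, weight = 5.
  m = 0100 → c = 110010100, weight = 4.
  m = 1100 → c = 101011001, weight = 5.
  m = 0010 → c = 010001110, weight = 4.
  m = 1010 → c = 001000011, weight = 3.
  m = 0110 → c = 100011010, weight = 4.
  m = 1110 → c = 111010111, weight = 7.
  m = 0001 → c = 000011110, weight = 4.
  m = 1001 → c = 011010011, weight = 5.
  m = 0101 → c = 110001010, weight = 4.
  m = 1101 → c = 101000111, weight = 5.
  m = 0011 → c = 010010000, weight = 2.
  m = 1011 → c = 001011101, weight = 5.
  m = 0111 → c = 100000100, weight = 2.
  m = 1111 → c = 111001001, weight = 5.
Tally weights:
  weight 0: 1 codewords.
  weight 2: 2 codewords.
  weight 3: 1 codewords.
  weight 4: 5 codewords.
  weight 5: 6 codewords.
  weight 7: 1 codewords.
Minimum distance d = smallest w > 0 with A_w > 0 = 2.
Sanity: Σ A_w = 16 = 2^4 = 16 ✓.


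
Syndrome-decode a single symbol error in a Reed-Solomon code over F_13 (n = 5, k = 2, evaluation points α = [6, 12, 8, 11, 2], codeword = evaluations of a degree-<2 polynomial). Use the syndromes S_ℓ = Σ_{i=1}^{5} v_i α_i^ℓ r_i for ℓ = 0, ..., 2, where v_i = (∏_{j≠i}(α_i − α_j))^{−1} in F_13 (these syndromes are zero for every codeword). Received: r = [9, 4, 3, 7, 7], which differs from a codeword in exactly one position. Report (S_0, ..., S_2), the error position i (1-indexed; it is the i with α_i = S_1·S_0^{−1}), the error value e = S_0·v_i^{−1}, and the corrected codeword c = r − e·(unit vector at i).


S = (6, 12, 11), error at position 5, error magnitude e = 12, c = [9, 4, 3, 7, 8].

Step 1: column multipliers v_i = (∏_{j≠i}(α_i − α_j))^{−1} mod 13.
  i = 1 (α = 6): (6−12)(6−8)(6−11)(6−2) = (−6)·(−2)·(−5)·4 = −240 ≡ 7, so v_1 = 7^{−1} = 2 (mod 13).
  i = 2 (α = 12): (12−6)(12−8)(12−11)(12−2) = 6·4·1·10 = 240 ≡ 6, so v_2 = 6^{−1} = 11 (mod 13).
  i = 3 (α = 8): (8−6)(8−12)(8−11)(8−2) = 2·(−4)·(−3)·6 = 144 ≡ 1, so v_3 = 1^{−1} = 1 (mod 13).
  i = 4 (α = 11): (11−6)(11−12)(11−8)(11−2) = 5·(−1)·3·9 = −135 ≡ 8, so v_4 = 8^{−1} = 5 (mod 13).
  i = 5 (α = 2): (2−6)(2−12)(2−8)(2−11) = (−4)·(−10)·(−6)·(−9) = 2160 ≡ 2, so v_5 = 2^{−1} = 7 (mod 13).
  v = [2, 11, 1, 5, 7].
Step 2: syndromes of r = [9, 4, 3, 7, 7] (all sums mod 13).
  S_0 = Σ v_i r_i = 2·9 + 11·4 + 1·3 + 5·7 + 7·7 = 149 ≡ 6.
  S_1 = Σ v_i α_i r_i = 2·6·9 + 11·12·4 + 1·8·3 + 5·11·7 + 7·2·7 = 1143 ≡ 12.
  α_i^2 mod 13 = [10, 1, 12, 4, 4].
  S_2 = Σ v_i α_i^2 r_i = 2·10·9 + 11·1·4 + 1·12·3 + 5·4·7 + 7·4·7 = 596 ≡ 11.
  S = (6, 12, 11) ≠ 0, so r is not a codeword (an error is present).
Step 3: locate the error. For a single error e at position i, S_ℓ = v_i·e·α_i^ℓ, so α_err = S_1/S_0.
  S_0^{−1} = 6^{−1} = 11 (mod 13), so α_err = 12·11 = 132 ≡ 2 = α_5. Error position i = 5.
  Consistency check: S_2/S_1 = 11·12 = 132 ≡ 2 = α_err ✓ (single-error assumption holds).
Step 4: error magnitude e = S_0/v_5 = S_0·∏_{j≠5}(α_5 − α_j) = 6·2 = 12 ≡ 12 (mod 13).
Step 5: correct position 5: c_5 = r_5 − e = 7 − 12 ≡ 8 (mod 13). Hence c = [9, 4, 3, 7, 8].
  Check: interpolating c through the α_i gives m(x) = 1 + 10·x (degree < 2) with m(α_i) = c_i for every i, so c is indeed a codeword.


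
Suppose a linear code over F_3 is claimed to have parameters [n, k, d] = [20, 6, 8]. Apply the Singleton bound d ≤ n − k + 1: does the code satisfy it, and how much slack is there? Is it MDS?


Singleton RHS = n − k + 1 = 15, slack = 7, bound satisfied, not MDS.

Singleton bound: d ≤ n − k + 1.
Here n = 20, k = 6, so n − k + 1 = 15.
Given d = 8, check d ≤ 15: YES.
Slack = (n − k + 1) − d = 7.
The code is NOT MDS (slack = 7 > 0).
Description: the claimed parameters are [20, 6, 8]_3; such a code would be non-MDS.


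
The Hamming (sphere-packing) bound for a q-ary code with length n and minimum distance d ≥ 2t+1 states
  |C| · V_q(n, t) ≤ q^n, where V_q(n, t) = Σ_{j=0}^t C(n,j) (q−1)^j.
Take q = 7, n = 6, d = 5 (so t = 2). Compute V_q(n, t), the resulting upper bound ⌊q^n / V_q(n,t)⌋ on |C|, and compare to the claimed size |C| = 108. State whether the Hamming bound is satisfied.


V_q(n, t) = 577, q^n = 117649, Hamming bound = 203, |C| = 108 ≤ bound (satisfied).

Step 1: Compute V_q(n, t) = Σ_{j=0}^2 C(n, j) (q−1)^j.
  j = 0: C(6,0)·(6)^0 = 1·1 = 1.
  j = 1: C(6,1)·(6)^1 = 6·6 = 36.
  j = 2: C(6,2)·(6)^2 = 15·36 = 540.
  V_q(n, t) = 1 + 36 + 540 = 577.
Step 2: q^n = 7^6 = 117649.
Step 3: Hamming bound ⌊q^n / V_q(n,t)⌋ = ⌊117649/577⌋ = 203.
Step 4: Compare |C| = 108 to 203: satisfied.
The claimed |C| lies below the Hamming bound.


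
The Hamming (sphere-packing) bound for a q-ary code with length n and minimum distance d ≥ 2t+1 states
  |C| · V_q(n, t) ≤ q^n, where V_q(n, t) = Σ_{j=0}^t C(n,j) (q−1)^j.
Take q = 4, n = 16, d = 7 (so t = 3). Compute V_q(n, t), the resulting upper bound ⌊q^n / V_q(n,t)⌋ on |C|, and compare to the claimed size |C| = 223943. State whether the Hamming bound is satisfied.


V_q(n, t) = 16249, q^n = 4294967296, Hamming bound = 264321, |C| = 223943 ≤ bound (satisfied).

Step 1: Compute V_q(n, t) = Σ_{j=0}^3 C(n, j) (q−1)^j.
  j = 0: C(16,0)·(3)^0 = 1·1 = 1.
  j = 1: C(16,1)·(3)^1 = 16·3 = 48.
  j = 2: C(16,2)·(3)^2 = 120·9 = 1080.
  j = 3: C(16,3)·(3)^3 = 560·27 = 15120.
  V_q(n, t) = 1 + 48 + 1080 + 15120 = 16249.
Step 2: q^n = 4^16 = 4294967296.
Step 3: Hamming bound ⌊q^n / V_q(n,t)⌋ = ⌊4294967296/16249⌋ = 264321.
Step 4: Compare |C| = 223943 to 264321: satisfied.
The claimed |C| lies below the Hamming bound.


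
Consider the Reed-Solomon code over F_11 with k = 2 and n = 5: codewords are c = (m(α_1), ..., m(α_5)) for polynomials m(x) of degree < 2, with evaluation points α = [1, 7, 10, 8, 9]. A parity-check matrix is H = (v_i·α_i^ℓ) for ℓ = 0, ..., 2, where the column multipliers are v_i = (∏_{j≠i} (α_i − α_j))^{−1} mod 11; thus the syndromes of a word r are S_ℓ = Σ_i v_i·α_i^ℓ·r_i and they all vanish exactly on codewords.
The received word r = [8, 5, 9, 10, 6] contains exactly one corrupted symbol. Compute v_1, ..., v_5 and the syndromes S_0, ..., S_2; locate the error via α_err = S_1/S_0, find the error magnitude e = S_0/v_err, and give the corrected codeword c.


S = (4, 3, 5), error at position 5, error magnitude e = 2, c = [8, 5, 9, 10, 4].

Step 1: column multipliers v_i = (∏_{j≠i}(α_i − α_j))^{−1} mod 11.
  i = 1 (α = 1): (1−7)(1−10)(1−8)(1−9) = (−6)·(−9)·(−7)·(−8) = 3024 ≡ 10, so v_1 = 10^{−1} = 10 (mod 11).
  i = 2 (α = 7): (7−1)(7−10)(7−8)(7−9) = 6·(−3)·(−1)·(−2) = −36 ≡ 8, so v_2 = 8^{−1} = 7 (mod 11).
  i = 3 (α = 10): (10−1)(10−7)(10−8)(10−9) = 9·3·2·1 = 54 ≡ 10, so v_3 = 10^{−1} = 10 (mod 11).
  i = 4 (α = 8): (8−1)(8−7)(8−10)(8−9) = 7·1·(−2)·(−1) = 14 ≡ 3, so v_4 = 3^{−1} = 4 (mod 11).
  i = 5 (α = 9): (9−1)(9−7)(9−10)(9−8) = 8·2·(−1)·1 = −16 ≡ 6, so v_5 = 6^{−1} = 2 (mod 11).
  v = [10, 7, 10, 4, 2].
Step 2: syndromes of r = [8, 5, 9, 10, 6] (all sums mod 11).
  S_0 = Σ v_i r_i = 10·8 + 7·5 + 10·9 + 4·10 + 2·6 = 257 ≡ 4.
  S_1 = Σ v_i α_i r_i = 10·1·8 + 7·7·5 + 10·10·9 + 4·8·10 + 2·9·6 = 1653 ≡ 3.
  α_i^2 mod 11 = [1, 5, 1, 9, 4].
  S_2 = Σ v_i α_i^2 r_i = 10·1·8 + 7·5·5 + 10·1·9 + 4·9·10 + 2·4·6 = 753 ≡ 5.
  S = (4, 3, 5) ≠ 0, so r is not a codeword (an error is present).
Step 3: locate the error. For a single error e at position i, S_ℓ = v_i·e·α_i^ℓ, so α_err = S_1/S_0.
  S_0^{−1} = 4^{−1} = 3 (mod 11), so α_err = 3·3 = 9 ≡ 9 = α_5. Error position i = 5.
  Consistency check: S_2/S_1 = 5·4 = 20 ≡ 9 = α_err ✓ (single-error assumption holds).
Step 4: error magnitude e = S_0/v_5 = S_0·∏_{j≠5}(α_5 − α_j) = 4·6 = 24 ≡ 2 (mod 11).
Step 5: correct position 5: c_5 = r_5 − e = 6 − 2 ≡ 4 (mod 11). Hence c = [8, 5, 9, 10, 4].
  Check: interpolating c through the α_i gives m(x) = 3 + 5·x (degree < 2) with m(α_i) = c_i for every i, so c is indeed a codeword.


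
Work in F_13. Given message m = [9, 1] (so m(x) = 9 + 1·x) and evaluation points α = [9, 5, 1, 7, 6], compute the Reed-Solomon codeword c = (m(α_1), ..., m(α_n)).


c = [5, 1, 10, 3, 2]

Message polynomial: m(x) = 9 + 1·x (mod 13).
For each evaluation point α_i, compute m(α_i) mod 13:
  α_1 = 9: Horner steps 1 → 5, so m(9) = 5.
  α_2 = 5: Horner steps 1 → 1, so m(5) = 1.
  α_3 = 1: Horner steps 1 → 10, so m(1) = 10.
  α_4 = 7: Horner steps 1 → 3, so m(7) = 3.
  α_5 = 6: Horner steps 1 → 2, so m(6) = 2.
Codeword c = [5, 1, 10, 3, 2] ∈ F_13^5.


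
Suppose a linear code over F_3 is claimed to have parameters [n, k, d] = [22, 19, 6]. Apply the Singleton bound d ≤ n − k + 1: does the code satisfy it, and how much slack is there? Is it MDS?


Singleton RHS = n − k + 1 = 4, slack = -2, bound violated (no such code; not MDS).

Singleton bound: d ≤ n − k + 1.
Here n = 22, k = 19, so n − k + 1 = 4.
Given d = 6, check d ≤ 4: NO.
Slack = (n − k + 1) − d = -2.
The slack is negative: d = 6 exceeds n − k + 1 = 4 by 2, so the Singleton bound is violated and no linear [22, 19, 6]_3 code can exist. In particular it is not MDS (MDS requires d = n − k + 1 exactly).
Description: the claimed parameters are [22, 19, 6]_3; such a code would be impossible (violates the Singleton bound).


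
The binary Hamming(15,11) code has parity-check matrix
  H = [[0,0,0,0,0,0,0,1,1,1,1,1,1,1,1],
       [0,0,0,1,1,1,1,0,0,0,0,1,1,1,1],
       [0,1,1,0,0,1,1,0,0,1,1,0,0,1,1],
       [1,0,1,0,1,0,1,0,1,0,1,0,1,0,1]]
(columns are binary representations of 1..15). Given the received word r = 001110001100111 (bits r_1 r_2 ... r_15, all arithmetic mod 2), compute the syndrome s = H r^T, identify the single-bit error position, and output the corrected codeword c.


s = (1, 1, 0, 1)^T, error position = 13, corrected codeword c = 001110001100011

Compute s = H r^T mod 2 one row at a time:
  s_1 = 0 + 1 + 1 + 0 + 0 + 1 + 1 + 1 = 5 ≡ 1 (mod 2).
  s_2 = 1 + 1 + 0 + 0 + 0 + 1 + 1 + 1 = 5 ≡ 1 (mod 2).
  s_3 = 0 + 1 + 0 + 0 + 1 + 0 + 1 + 1 = 4 ≡ 0 (mod 2).
  s_4 = 0 + 1 + 1 + 0 + 1 + 0 + 1 + 1 = 5 ≡ 1 (mod 2).
s = (1, 1, 0, 1)^T — this equals column 13 of H (binary 1101), so error is at position 13.
Correct: flip bit 13 of r = 001110001100111 to get c = 001110001100011.


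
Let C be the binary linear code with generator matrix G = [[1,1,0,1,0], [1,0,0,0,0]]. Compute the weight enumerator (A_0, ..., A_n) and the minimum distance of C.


Weight distribution: A_0 = 1, A_1 = 1, A_2 = 1, A_3 = 1. Minimum distance d = 1.

Enumerate all 2^2 = 4 messages m ∈ F_2^2.
For each, compute codeword c = mG in F_2^5, then tally its weight.
  m = 00 → c = 00000, weight = 0.
  m = 10 → c = 11010, weight = 3.
  m = 01 → c = 10000, weight = 1.
  m = 11 → c = 01010, weight = 2.
Tally weights:
  weight 0: 1 codewords.
  weight 1: 1 codewords.
  weight 2: 1 codewords.
  weight 3: 1 codewords.
Minimum distance d = smallest w > 0 with A_w > 0 = 1.
Sanity: Σ A_w = 4 = 2^2 = 4 ✓.


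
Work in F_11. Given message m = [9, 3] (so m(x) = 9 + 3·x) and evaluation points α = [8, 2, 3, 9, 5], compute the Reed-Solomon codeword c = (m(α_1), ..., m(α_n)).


c = [0, 4, 7, 3, 2]

Message polynomial: m(x) = 9 + 3·x (mod 11).
For each evaluation point α_i, compute m(α_i) mod 11:
  α_1 = 8: Horner steps 3 → 0, so m(8) = 0.
  α_2 = 2: Horner steps 3 → 4, so m(2) = 4.
  α_3 = 3: Horner steps 3 → 7, so m(3) = 7.
  α_4 = 9: Horner steps 3 → 3, so m(9) = 3.
  α_5 = 5: Horner steps 3 → 2, so m(5) = 2.
Codeword c = [0, 4, 7, 3, 2] ∈ F_11^5.


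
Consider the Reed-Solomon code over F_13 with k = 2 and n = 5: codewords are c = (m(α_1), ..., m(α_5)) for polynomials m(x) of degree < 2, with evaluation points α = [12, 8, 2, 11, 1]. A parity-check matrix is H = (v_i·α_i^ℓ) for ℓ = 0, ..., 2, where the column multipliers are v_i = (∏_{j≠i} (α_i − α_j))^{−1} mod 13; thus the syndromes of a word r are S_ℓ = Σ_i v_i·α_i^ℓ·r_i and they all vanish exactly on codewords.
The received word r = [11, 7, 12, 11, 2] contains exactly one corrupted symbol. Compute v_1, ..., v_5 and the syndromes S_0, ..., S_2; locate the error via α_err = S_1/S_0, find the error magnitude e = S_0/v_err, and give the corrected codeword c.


S = (5, 8, 5), error at position 1, error magnitude e = 3, c = [8, 7, 12, 11, 2].

Step 1: column multipliers v_i = (∏_{j≠i}(α_i − α_j))^{−1} mod 13.
  i = 1 (α = 12): (12−8)(12−2)(12−11)(12−1) = 4·10·1·11 = 440 ≡ 11, so v_1 = 11^{−1} = 6 (mod 13).
  i = 2 (α = 8): (8−12)(8−2)(8−11)(8−1) = (−4)·6·(−3)·7 = 504 ≡ 10, so v_2 = 10^{−1} = 4 (mod 13).
  i = 3 (α = 2): (2−12)(2−8)(2−11)(2−1) = (−10)·(−6)·(−9)·1 = −540 ≡ 6, so v_3 = 6^{−1} = 11 (mod 13).
  i = 4 (α = 11): (11−12)(11−8)(11−2)(11−1) = (−1)·3·9·10 = −270 ≡ 3, so v_4 = 3^{−1} = 9 (mod 13).
  i = 5 (α = 1): (1−12)(1−8)(1−2)(1−11) = (−11)·(−7)·(−1)·(−10) = 770 ≡ 3, so v_5 = 3^{−1} = 9 (mod 13).
  v = [6, 4, 11, 9, 9].
Step 2: syndromes of r = [11, 7, 12, 11, 2] (all sums mod 13).
  S_0 = Σ v_i r_i = 6·11 + 4·7 + 11·12 + 9·11 + 9·2 = 343 ≡ 5.
  S_1 = Σ v_i α_i r_i = 6·12·11 + 4·8·7 + 11·2·12 + 9·11·11 + 9·1·2 = 2387 ≡ 8.
  α_i^2 mod 13 = [1, 12, 4, 4, 1].
  S_2 = Σ v_i α_i^2 r_i = 6·1·11 + 4·12·7 + 11·4·12 + 9·4·11 + 9·1·2 = 1344 ≡ 5.
  S = (5, 8, 5) ≠ 0, so r is not a codeword (an error is present).
Step 3: locate the error. For a single error e at position i, S_ℓ = v_i·e·α_i^ℓ, so α_err = S_1/S_0.
  S_0^{−1} = 5^{−1} = 8 (mod 13), so α_err = 8·8 = 64 ≡ 12 = α_1. Error position i = 1.
  Consistency check: S_2/S_1 = 5·5 = 25 ≡ 12 = α_err ✓ (single-error assumption holds).
Step 4: error magnitude e = S_0/v_1 = S_0·∏_{j≠1}(α_1 − α_j) = 5·11 = 55 ≡ 3 (mod 13).
Step 5: correct position 1: c_1 = r_1 − e = 11 − 3 ≡ 8 (mod 13). Hence c = [8, 7, 12, 11, 2].
  Check: interpolating c through the α_i gives m(x) = 5 + 10·x (degree < 2) with m(α_i) = c_i for every i, so c is indeed a codeword.


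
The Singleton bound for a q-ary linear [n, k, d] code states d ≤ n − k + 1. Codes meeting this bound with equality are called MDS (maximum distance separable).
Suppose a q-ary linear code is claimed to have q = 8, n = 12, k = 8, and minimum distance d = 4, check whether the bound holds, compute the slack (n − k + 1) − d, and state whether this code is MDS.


Singleton RHS = n − k + 1 = 5, slack = 1, bound satisfied, not MDS.

Singleton bound: d ≤ n − k + 1.
Here n = 12, k = 8, so n − k + 1 = 5.
Given d = 4, check d ≤ 5: YES.
Slack = (n − k + 1) − d = 1.
The code is NOT MDS (slack = 1 > 0).
Description: the claimed parameters are [12, 8, 4]_8; such a code would be non-MDS.


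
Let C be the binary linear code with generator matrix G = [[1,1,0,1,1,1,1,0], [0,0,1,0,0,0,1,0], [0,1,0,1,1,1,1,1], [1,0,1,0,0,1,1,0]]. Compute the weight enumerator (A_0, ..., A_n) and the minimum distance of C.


Weight distribution: A_0 = 1, A_2 = 4, A_4 = 5, A_6 = 6. Minimum distance d = 2.

Enumerate all 2^4 = 16 messages m ∈ F_2^4.
For each, compute codeword c = mG in F_2^8, then tally its weight.
  m = 0000 → c = 00000000, weight = 0.
  m = 1000 → c = 11011110, weight = 6.
  m = 0100 → c = 00100010, weight = 2.
  m = 1100 → c = 11111100, weight = 6.
  m = 0010 → c = 01011111, weight = 6.
  m = 1010 → c = 10000001, weight = 2.
  m = 0110 → c = 01111101, weight = 6.
  m = 1110 → c = 10100011, weight = 4.
  m = 0001 → c = 10100110, weight = 4.
  m = 1001 → c = 01111000, weight = 4.
  m = 0101 → c = 10000100, weight = 2.
  m = 1101 → c = 01011010, weight = 4.
  m = 0011 → c = 11111001, weight = 6.
  m = 1011 → c = 00100111, weight = 4.
  m = 0111 → c = 11011011, weight = 6.
  m = 1111 → c = 00000101, weight = 2.
Tally weights:
  weight 0: 1 codewords.
  weight 2: 4 codewords.
  weight 4: 5 codewords.
  weight 6: 6 codewords.
Minimum distance d = smallest w > 0 with A_w > 0 = 2.
Sanity: Σ A_w = 16 = 2^4 = 16 ✓.


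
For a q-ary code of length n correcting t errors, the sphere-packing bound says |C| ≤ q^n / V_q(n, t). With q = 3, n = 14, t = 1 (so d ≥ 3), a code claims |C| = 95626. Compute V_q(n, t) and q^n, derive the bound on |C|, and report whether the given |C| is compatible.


V_q(n, t) = 29, q^n = 4782969, Hamming bound = 164929, |C| = 95626 ≤ bound (satisfied).

Step 1: Compute V_q(n, t) = Σ_{j=0}^1 C(n, j) (q−1)^j.
  j = 0: C(14,0)·(2)^0 = 1·1 = 1.
  j = 1: C(14,1)·(2)^1 = 14·2 = 28.
  V_q(n, t) = 1 + 28 = 29.
Step 2: q^n = 3^14 = 4782969.
Step 3: Hamming bound ⌊q^n / V_q(n,t)⌋ = ⌊4782969/29⌋ = 164929.
Step 4: Compare |C| = 95626 to 164929: satisfied.
The claimed |C| lies below the Hamming bound.


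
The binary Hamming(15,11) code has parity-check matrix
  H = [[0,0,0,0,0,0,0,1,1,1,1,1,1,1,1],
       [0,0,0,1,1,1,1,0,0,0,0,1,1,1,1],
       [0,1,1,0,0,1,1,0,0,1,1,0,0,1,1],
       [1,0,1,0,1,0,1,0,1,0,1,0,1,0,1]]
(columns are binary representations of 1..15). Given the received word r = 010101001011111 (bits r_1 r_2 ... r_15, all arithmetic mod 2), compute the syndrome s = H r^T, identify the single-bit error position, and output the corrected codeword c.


s = (0, 0, 1, 0)^T, error position = 2, corrected codeword c = 000101001011111

Compute s = H r^T mod 2 one row at a time:
  s_1 = 0 + 1 + 0 + 1 + 1 + 1 + 1 + 1 = 6 ≡ 0 (mod 2).
  s_2 = 1 + 0 + 1 + 0 + 1 + 1 + 1 + 1 = 6 ≡ 0 (mod 2).
  s_3 = 1 + 0 + 1 + 0 + 0 + 1 + 1 + 1 = 5 ≡ 1 (mod 2).
  s_4 = 0 + 0 + 0 + 0 + 1 + 1 + 1 + 1 = 4 ≡ 0 (mod 2).
s = (0, 0, 1, 0)^T — this equals column 2 of H (binary 0010), so error is at position 2.
Correct: flip bit 2 of r = 010101001011111 to get c = 000101001011111.


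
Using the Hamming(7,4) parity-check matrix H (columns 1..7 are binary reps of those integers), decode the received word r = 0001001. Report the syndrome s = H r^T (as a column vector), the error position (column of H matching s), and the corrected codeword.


s = (0, 1, 1)^T, error position = 3, corrected codeword c = 0011001

Compute s = H r^T mod 2 one row at a time:
  s_1 = 1 + 0 + 0 + 1 = 2 ≡ 0 (mod 2).
  s_2 = 0 + 0 + 0 + 1 = 1 ≡ 1 (mod 2).
  s_3 = 0 + 0 + 0 + 1 = 1 ≡ 1 (mod 2).
s = (0, 1, 1)^T — this equals column 3 of H (binary 011), so error is at position 3.
Correct: flip bit 3 of r = 0001001 to get c = 0011001.


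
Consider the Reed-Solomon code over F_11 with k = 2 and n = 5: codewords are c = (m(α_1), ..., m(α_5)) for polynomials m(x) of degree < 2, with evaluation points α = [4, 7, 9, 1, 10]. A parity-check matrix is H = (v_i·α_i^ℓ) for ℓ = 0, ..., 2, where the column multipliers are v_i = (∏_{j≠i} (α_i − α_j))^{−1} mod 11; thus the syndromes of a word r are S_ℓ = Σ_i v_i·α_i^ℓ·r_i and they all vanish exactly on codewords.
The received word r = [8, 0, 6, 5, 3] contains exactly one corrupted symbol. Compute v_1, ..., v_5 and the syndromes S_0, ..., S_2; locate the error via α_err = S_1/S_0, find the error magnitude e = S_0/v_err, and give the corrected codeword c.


S = (6, 10, 2), error at position 3, error magnitude e = 4, c = [8, 0, 2, 5, 3].

Step 1: column multipliers v_i = (∏_{j≠i}(α_i − α_j))^{−1} mod 11.
  i = 1 (α = 4): (4−7)(4−9)(4−1)(4−10) = (−3)·(−5)·3·(−6) = −270 ≡ 5, so v_1 = 5^{−1} = 9 (mod 11).
  i = 2 (α = 7): (7−4)(7−9)(7−1)(7−10) = 3·(−2)·6·(−3) = 108 ≡ 9, so v_2 = 9^{−1} = 5 (mod 11).
  i = 3 (α = 9): (9−4)(9−7)(9−1)(9−10) = 5·2·8·(−1) = −80 ≡ 8, so v_3 = 8^{−1} = 7 (mod 11).
  i = 4 (α = 1): (1−4)(1−7)(1−9)(1−10) = (−3)·(−6)·(−8)·(−9) = 1296 ≡ 9, so v_4 = 9^{−1} = 5 (mod 11).
  i = 5 (α = 10): (10−4)(10−7)(10−9)(10−1) = 6·3·1·9 = 162 ≡ 8, so v_5 = 8^{−1} = 7 (mod 11).
  v = [9, 5, 7, 5, 7].
Step 2: syndromes of r = [8, 0, 6, 5, 3] (all sums mod 11).
  S_0 = Σ v_i r_i = 9·8 + 5·0 + 7·6 + 5·5 + 7·3 = 160 ≡ 6.
  S_1 = Σ v_i α_i r_i = 9·4·8 + 5·7·0 + 7·9·6 + 5·1·5 + 7·10·3 = 901 ≡ 10.
  α_i^2 mod 11 = [5, 5, 4, 1, 1].
  S_2 = Σ v_i α_i^2 r_i = 9·5·8 + 5·5·0 + 7·4·6 + 5·1·5 + 7·1·3 = 574 ≡ 2.
  S = (6, 10, 2) ≠ 0, so r is not a codeword (an error is present).
Step 3: locate the error. For a single error e at position i, S_ℓ = v_i·e·α_i^ℓ, so α_err = S_1/S_0.
  S_0^{−1} = 6^{−1} = 2 (mod 11), so α_err = 10·2 = 20 ≡ 9 = α_3. Error position i = 3.
  Consistency check: S_2/S_1 = 2·10 = 20 ≡ 9 = α_err ✓ (single-error assumption holds).
Step 4: error magnitude e = S_0/v_3 = S_0·∏_{j≠3}(α_3 − α_j) = 6·8 = 48 ≡ 4 (mod 11).
Step 5: correct position 3: c_3 = r_3 − e = 6 − 4 ≡ 2 (mod 11). Hence c = [8, 0, 2, 5, 3].
  Check: interpolating c through the α_i gives m(x) = 4 + 1·x (degree < 2) with m(α_i) = c_i for every i, so c is indeed a codeword.


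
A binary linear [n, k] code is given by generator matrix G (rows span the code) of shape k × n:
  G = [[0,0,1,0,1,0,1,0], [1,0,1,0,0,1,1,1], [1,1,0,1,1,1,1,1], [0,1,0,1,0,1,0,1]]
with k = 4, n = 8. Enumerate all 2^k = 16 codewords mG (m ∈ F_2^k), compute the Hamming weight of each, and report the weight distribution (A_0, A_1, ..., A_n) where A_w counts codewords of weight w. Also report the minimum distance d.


Weight distribution: A_0 = 1, A_2 = 1, A_3 = 4, A_4 = 5, A_5 = 2, A_6 = 1, A_7 = 2. Minimum distance d = 2.

Enumerate all 2^4 = 16 messages m ∈ F_2^4.
For each, compute codeword c = mG in F_2^8, then tally its weight.
  m = 0000 → c = 00000000, weight = 0.
  m = 1000 → c = 00101010, weight = 3.
  m = 0100 → c = 10100111, weight = 5.
  m = 1100 → c = 10001101, weight = 4.
  m = 0010 → c = 11011111, weight = 7.
  m = 1010 → c = 11110101, weight = 6.
  m = 0110 → c = 01111000, weight = 4.
  m = 1110 → c = 01010010, weight = 3.
  m = 0001 → c = 01010101, weight = 4.
  m = 1001 → c = 01111111, weight = 7.
  m = 0101 → c = 11110010, weight = 5.
  m = 1101 → c = 11011000, weight = 4.
  m = 0011 → c = 10001010, weight = 3.
  m = 1011 → c = 10100000, weight = 2.
  m = 0111 → c = 00101101, weight = 4.
  m = 1111 → c = 00000111, weight = 3.
Tally weights:
  weight 0: 1 codewords.
  weight 2: 1 codewords.
  weight 3: 4 codewords.
  weight 4: 5 codewords.
  weight 5: 2 codewords.
  weight 6: 1 codewords.
  weight 7: 2 codewords.
Minimum distance d = smallest w > 0 with A_w > 0 = 2.
Sanity: Σ A_w = 16 = 2^4 = 16 ✓.


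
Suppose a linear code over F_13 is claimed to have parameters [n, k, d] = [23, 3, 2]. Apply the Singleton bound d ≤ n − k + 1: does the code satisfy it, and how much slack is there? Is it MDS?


Singleton RHS = n − k + 1 = 21, slack = 19, bound satisfied, not MDS.

Singleton bound: d ≤ n − k + 1.
Here n = 23, k = 3, so n − k + 1 = 21.
Given d = 2, check d ≤ 21: YES.
Slack = (n − k + 1) − d = 19.
The code is NOT MDS (slack = 19 > 0).
Description: the claimed parameters are [23, 3, 2]_13; such a code would be non-MDS.


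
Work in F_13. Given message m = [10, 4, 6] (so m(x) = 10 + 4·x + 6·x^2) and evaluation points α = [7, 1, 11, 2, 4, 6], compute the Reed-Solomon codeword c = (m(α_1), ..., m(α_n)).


c = [7, 7, 0, 3, 5, 3]

Message polynomial: m(x) = 10 + 4·x + 6·x^2 (mod 13).
For each evaluation point α_i, compute m(α_i) mod 13:
  α_1 = 7: Horner steps 6 → 7 → 7, so m(7) = 7.
  α_2 = 1: Horner steps 6 → 10 → 7, so m(1) = 7.
  α_3 = 11: Horner steps 6 → 5 → 0, so m(11) = 0.
  α_4 = 2: Horner steps 6 → 3 → 3, so m(2) = 3.
  α_5 = 4: Horner steps 6 → 2 → 5, so m(4) = 5.
  α_6 = 6: Horner steps 6 → 1 → 3, so m(6) = 3.
Codeword c = [7, 7, 0, 3, 5, 3] ∈ F_13^6.


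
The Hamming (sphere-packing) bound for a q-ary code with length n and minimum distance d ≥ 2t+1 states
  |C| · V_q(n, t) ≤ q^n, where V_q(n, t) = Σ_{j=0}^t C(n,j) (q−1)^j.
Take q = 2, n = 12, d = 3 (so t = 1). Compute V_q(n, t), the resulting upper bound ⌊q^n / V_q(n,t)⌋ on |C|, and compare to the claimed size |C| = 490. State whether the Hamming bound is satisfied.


V_q(n, t) = 13, q^n = 4096, Hamming bound = 315, |C| = 490 > bound (violated).

Step 1: Compute V_q(n, t) = Σ_{j=0}^1 C(n, j) (q−1)^j.
  j = 0: C(12,0)·(1)^0 = 1·1 = 1.
  j = 1: C(12,1)·(1)^1 = 12·1 = 12.
  V_q(n, t) = 1 + 12 = 13.
Step 2: q^n = 2^12 = 4096.
Step 3: Hamming bound ⌊q^n / V_q(n,t)⌋ = ⌊4096/13⌋ = 315.
Step 4: Compare |C| = 490 to 315: violated.
The claimed |C| lies above the Hamming bound, so no 2-ary code of length 12 with d ≥ 3 can have 490 codewords.


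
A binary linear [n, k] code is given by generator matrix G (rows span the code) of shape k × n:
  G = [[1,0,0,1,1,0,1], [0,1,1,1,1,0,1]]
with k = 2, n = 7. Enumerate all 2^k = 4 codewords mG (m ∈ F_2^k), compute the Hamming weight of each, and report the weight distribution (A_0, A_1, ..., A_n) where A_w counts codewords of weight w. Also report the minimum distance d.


Weight distribution: A_0 = 1, A_3 = 1, A_4 = 1, A_5 = 1. Minimum distance d = 3.

Enumerate all 2^2 = 4 messages m ∈ F_2^2.
For each, compute codeword c = mG in F_2^7, then tally its weight.
  m = 00 → c = 0000000, weight = 0.
  m = 10 → c = 1001101, weight = 4.
  m = 01 → c = 0111101, weight = 5.
  m = 11 → c = 1110000, weight = 3.
Tally weights:
  weight 0: 1 codewords.
  weight 3: 1 codewords.
  weight 4: 1 codewords.
  weight 5: 1 codewords.
Minimum distance d = smallest w > 0 with A_w > 0 = 3.
Sanity: Σ A_w = 4 = 2^2 = 4 ✓.
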